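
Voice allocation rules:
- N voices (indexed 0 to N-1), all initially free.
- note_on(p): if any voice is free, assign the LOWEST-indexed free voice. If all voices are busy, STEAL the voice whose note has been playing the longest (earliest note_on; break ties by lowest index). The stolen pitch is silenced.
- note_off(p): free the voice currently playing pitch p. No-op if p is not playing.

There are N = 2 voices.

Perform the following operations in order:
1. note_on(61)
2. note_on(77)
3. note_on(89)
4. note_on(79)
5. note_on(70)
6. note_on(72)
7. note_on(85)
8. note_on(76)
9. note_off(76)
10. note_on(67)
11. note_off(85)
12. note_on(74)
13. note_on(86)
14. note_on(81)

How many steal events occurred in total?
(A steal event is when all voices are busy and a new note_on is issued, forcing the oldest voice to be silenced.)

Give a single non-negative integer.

Op 1: note_on(61): voice 0 is free -> assigned | voices=[61 -]
Op 2: note_on(77): voice 1 is free -> assigned | voices=[61 77]
Op 3: note_on(89): all voices busy, STEAL voice 0 (pitch 61, oldest) -> assign | voices=[89 77]
Op 4: note_on(79): all voices busy, STEAL voice 1 (pitch 77, oldest) -> assign | voices=[89 79]
Op 5: note_on(70): all voices busy, STEAL voice 0 (pitch 89, oldest) -> assign | voices=[70 79]
Op 6: note_on(72): all voices busy, STEAL voice 1 (pitch 79, oldest) -> assign | voices=[70 72]
Op 7: note_on(85): all voices busy, STEAL voice 0 (pitch 70, oldest) -> assign | voices=[85 72]
Op 8: note_on(76): all voices busy, STEAL voice 1 (pitch 72, oldest) -> assign | voices=[85 76]
Op 9: note_off(76): free voice 1 | voices=[85 -]
Op 10: note_on(67): voice 1 is free -> assigned | voices=[85 67]
Op 11: note_off(85): free voice 0 | voices=[- 67]
Op 12: note_on(74): voice 0 is free -> assigned | voices=[74 67]
Op 13: note_on(86): all voices busy, STEAL voice 1 (pitch 67, oldest) -> assign | voices=[74 86]
Op 14: note_on(81): all voices busy, STEAL voice 0 (pitch 74, oldest) -> assign | voices=[81 86]

Answer: 8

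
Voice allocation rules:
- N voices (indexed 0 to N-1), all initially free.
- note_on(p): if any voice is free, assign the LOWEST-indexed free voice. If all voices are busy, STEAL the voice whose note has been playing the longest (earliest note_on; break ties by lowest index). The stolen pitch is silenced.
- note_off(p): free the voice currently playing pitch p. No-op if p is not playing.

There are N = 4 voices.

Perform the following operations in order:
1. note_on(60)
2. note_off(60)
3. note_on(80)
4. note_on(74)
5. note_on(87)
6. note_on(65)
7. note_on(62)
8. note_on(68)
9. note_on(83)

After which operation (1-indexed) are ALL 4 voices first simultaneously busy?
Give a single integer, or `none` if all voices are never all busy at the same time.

Answer: 6

Derivation:
Op 1: note_on(60): voice 0 is free -> assigned | voices=[60 - - -]
Op 2: note_off(60): free voice 0 | voices=[- - - -]
Op 3: note_on(80): voice 0 is free -> assigned | voices=[80 - - -]
Op 4: note_on(74): voice 1 is free -> assigned | voices=[80 74 - -]
Op 5: note_on(87): voice 2 is free -> assigned | voices=[80 74 87 -]
Op 6: note_on(65): voice 3 is free -> assigned | voices=[80 74 87 65]
Op 7: note_on(62): all voices busy, STEAL voice 0 (pitch 80, oldest) -> assign | voices=[62 74 87 65]
Op 8: note_on(68): all voices busy, STEAL voice 1 (pitch 74, oldest) -> assign | voices=[62 68 87 65]
Op 9: note_on(83): all voices busy, STEAL voice 2 (pitch 87, oldest) -> assign | voices=[62 68 83 65]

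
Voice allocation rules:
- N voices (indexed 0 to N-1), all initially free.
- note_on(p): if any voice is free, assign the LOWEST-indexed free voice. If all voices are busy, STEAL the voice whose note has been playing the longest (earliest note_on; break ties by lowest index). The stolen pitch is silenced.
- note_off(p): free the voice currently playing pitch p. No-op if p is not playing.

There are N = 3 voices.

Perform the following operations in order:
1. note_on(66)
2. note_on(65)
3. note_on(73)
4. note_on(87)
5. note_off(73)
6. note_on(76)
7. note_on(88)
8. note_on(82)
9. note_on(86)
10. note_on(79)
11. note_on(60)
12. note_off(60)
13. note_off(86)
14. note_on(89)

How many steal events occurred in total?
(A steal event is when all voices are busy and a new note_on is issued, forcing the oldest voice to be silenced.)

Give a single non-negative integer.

Op 1: note_on(66): voice 0 is free -> assigned | voices=[66 - -]
Op 2: note_on(65): voice 1 is free -> assigned | voices=[66 65 -]
Op 3: note_on(73): voice 2 is free -> assigned | voices=[66 65 73]
Op 4: note_on(87): all voices busy, STEAL voice 0 (pitch 66, oldest) -> assign | voices=[87 65 73]
Op 5: note_off(73): free voice 2 | voices=[87 65 -]
Op 6: note_on(76): voice 2 is free -> assigned | voices=[87 65 76]
Op 7: note_on(88): all voices busy, STEAL voice 1 (pitch 65, oldest) -> assign | voices=[87 88 76]
Op 8: note_on(82): all voices busy, STEAL voice 0 (pitch 87, oldest) -> assign | voices=[82 88 76]
Op 9: note_on(86): all voices busy, STEAL voice 2 (pitch 76, oldest) -> assign | voices=[82 88 86]
Op 10: note_on(79): all voices busy, STEAL voice 1 (pitch 88, oldest) -> assign | voices=[82 79 86]
Op 11: note_on(60): all voices busy, STEAL voice 0 (pitch 82, oldest) -> assign | voices=[60 79 86]
Op 12: note_off(60): free voice 0 | voices=[- 79 86]
Op 13: note_off(86): free voice 2 | voices=[- 79 -]
Op 14: note_on(89): voice 0 is free -> assigned | voices=[89 79 -]

Answer: 6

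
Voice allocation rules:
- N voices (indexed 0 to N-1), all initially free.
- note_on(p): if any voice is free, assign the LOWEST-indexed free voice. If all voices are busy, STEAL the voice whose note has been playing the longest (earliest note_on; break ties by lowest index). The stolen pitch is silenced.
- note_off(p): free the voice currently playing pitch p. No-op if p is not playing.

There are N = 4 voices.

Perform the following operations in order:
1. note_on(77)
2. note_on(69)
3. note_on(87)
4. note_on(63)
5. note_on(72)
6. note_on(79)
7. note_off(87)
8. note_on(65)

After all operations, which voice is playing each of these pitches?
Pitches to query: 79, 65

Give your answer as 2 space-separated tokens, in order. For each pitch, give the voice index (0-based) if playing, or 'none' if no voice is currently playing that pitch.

Op 1: note_on(77): voice 0 is free -> assigned | voices=[77 - - -]
Op 2: note_on(69): voice 1 is free -> assigned | voices=[77 69 - -]
Op 3: note_on(87): voice 2 is free -> assigned | voices=[77 69 87 -]
Op 4: note_on(63): voice 3 is free -> assigned | voices=[77 69 87 63]
Op 5: note_on(72): all voices busy, STEAL voice 0 (pitch 77, oldest) -> assign | voices=[72 69 87 63]
Op 6: note_on(79): all voices busy, STEAL voice 1 (pitch 69, oldest) -> assign | voices=[72 79 87 63]
Op 7: note_off(87): free voice 2 | voices=[72 79 - 63]
Op 8: note_on(65): voice 2 is free -> assigned | voices=[72 79 65 63]

Answer: 1 2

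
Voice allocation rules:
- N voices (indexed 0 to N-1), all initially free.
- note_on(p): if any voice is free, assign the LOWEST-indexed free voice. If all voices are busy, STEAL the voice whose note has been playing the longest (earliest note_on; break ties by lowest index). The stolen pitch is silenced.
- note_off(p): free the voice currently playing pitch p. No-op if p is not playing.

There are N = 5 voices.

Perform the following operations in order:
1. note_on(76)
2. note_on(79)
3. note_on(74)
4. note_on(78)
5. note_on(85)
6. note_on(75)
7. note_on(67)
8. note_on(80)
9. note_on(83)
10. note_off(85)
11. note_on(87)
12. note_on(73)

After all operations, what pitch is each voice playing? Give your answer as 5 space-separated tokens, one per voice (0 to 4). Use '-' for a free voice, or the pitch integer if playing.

Answer: 73 67 80 83 87

Derivation:
Op 1: note_on(76): voice 0 is free -> assigned | voices=[76 - - - -]
Op 2: note_on(79): voice 1 is free -> assigned | voices=[76 79 - - -]
Op 3: note_on(74): voice 2 is free -> assigned | voices=[76 79 74 - -]
Op 4: note_on(78): voice 3 is free -> assigned | voices=[76 79 74 78 -]
Op 5: note_on(85): voice 4 is free -> assigned | voices=[76 79 74 78 85]
Op 6: note_on(75): all voices busy, STEAL voice 0 (pitch 76, oldest) -> assign | voices=[75 79 74 78 85]
Op 7: note_on(67): all voices busy, STEAL voice 1 (pitch 79, oldest) -> assign | voices=[75 67 74 78 85]
Op 8: note_on(80): all voices busy, STEAL voice 2 (pitch 74, oldest) -> assign | voices=[75 67 80 78 85]
Op 9: note_on(83): all voices busy, STEAL voice 3 (pitch 78, oldest) -> assign | voices=[75 67 80 83 85]
Op 10: note_off(85): free voice 4 | voices=[75 67 80 83 -]
Op 11: note_on(87): voice 4 is free -> assigned | voices=[75 67 80 83 87]
Op 12: note_on(73): all voices busy, STEAL voice 0 (pitch 75, oldest) -> assign | voices=[73 67 80 83 87]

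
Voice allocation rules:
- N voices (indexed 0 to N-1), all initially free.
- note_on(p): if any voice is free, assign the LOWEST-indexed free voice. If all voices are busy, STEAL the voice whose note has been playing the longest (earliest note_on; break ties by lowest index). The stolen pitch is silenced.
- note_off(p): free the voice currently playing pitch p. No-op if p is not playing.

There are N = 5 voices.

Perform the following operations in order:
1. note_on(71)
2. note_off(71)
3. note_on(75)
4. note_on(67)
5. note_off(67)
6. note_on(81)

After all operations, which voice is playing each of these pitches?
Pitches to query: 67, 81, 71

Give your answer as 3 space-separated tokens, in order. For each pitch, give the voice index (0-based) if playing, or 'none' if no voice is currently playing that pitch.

Op 1: note_on(71): voice 0 is free -> assigned | voices=[71 - - - -]
Op 2: note_off(71): free voice 0 | voices=[- - - - -]
Op 3: note_on(75): voice 0 is free -> assigned | voices=[75 - - - -]
Op 4: note_on(67): voice 1 is free -> assigned | voices=[75 67 - - -]
Op 5: note_off(67): free voice 1 | voices=[75 - - - -]
Op 6: note_on(81): voice 1 is free -> assigned | voices=[75 81 - - -]

Answer: none 1 none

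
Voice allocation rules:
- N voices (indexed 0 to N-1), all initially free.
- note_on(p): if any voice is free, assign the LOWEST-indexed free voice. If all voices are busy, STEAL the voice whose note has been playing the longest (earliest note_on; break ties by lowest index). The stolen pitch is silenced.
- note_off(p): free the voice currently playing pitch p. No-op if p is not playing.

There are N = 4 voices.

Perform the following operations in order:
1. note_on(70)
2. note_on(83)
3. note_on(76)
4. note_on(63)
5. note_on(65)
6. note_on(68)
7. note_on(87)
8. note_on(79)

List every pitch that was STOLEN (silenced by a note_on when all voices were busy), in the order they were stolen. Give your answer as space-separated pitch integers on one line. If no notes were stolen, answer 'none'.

Answer: 70 83 76 63

Derivation:
Op 1: note_on(70): voice 0 is free -> assigned | voices=[70 - - -]
Op 2: note_on(83): voice 1 is free -> assigned | voices=[70 83 - -]
Op 3: note_on(76): voice 2 is free -> assigned | voices=[70 83 76 -]
Op 4: note_on(63): voice 3 is free -> assigned | voices=[70 83 76 63]
Op 5: note_on(65): all voices busy, STEAL voice 0 (pitch 70, oldest) -> assign | voices=[65 83 76 63]
Op 6: note_on(68): all voices busy, STEAL voice 1 (pitch 83, oldest) -> assign | voices=[65 68 76 63]
Op 7: note_on(87): all voices busy, STEAL voice 2 (pitch 76, oldest) -> assign | voices=[65 68 87 63]
Op 8: note_on(79): all voices busy, STEAL voice 3 (pitch 63, oldest) -> assign | voices=[65 68 87 79]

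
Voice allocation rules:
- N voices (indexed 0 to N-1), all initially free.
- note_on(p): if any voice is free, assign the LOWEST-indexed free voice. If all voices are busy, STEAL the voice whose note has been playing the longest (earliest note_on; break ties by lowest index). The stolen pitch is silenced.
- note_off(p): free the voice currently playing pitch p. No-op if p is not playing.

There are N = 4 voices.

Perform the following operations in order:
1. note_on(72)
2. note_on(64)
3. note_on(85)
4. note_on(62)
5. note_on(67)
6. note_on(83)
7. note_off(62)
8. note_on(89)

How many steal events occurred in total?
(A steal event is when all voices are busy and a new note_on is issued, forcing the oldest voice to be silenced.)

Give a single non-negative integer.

Op 1: note_on(72): voice 0 is free -> assigned | voices=[72 - - -]
Op 2: note_on(64): voice 1 is free -> assigned | voices=[72 64 - -]
Op 3: note_on(85): voice 2 is free -> assigned | voices=[72 64 85 -]
Op 4: note_on(62): voice 3 is free -> assigned | voices=[72 64 85 62]
Op 5: note_on(67): all voices busy, STEAL voice 0 (pitch 72, oldest) -> assign | voices=[67 64 85 62]
Op 6: note_on(83): all voices busy, STEAL voice 1 (pitch 64, oldest) -> assign | voices=[67 83 85 62]
Op 7: note_off(62): free voice 3 | voices=[67 83 85 -]
Op 8: note_on(89): voice 3 is free -> assigned | voices=[67 83 85 89]

Answer: 2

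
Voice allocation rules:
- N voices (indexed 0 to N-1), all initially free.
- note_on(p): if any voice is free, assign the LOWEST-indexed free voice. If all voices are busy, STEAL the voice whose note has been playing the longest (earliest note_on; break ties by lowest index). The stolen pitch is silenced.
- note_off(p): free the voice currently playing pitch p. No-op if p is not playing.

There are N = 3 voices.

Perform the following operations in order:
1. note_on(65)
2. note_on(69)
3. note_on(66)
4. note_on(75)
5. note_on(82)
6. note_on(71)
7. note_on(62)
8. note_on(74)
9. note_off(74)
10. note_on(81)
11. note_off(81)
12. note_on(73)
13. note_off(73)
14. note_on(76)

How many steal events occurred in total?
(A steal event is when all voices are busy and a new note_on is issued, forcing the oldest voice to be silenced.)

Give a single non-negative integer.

Answer: 5

Derivation:
Op 1: note_on(65): voice 0 is free -> assigned | voices=[65 - -]
Op 2: note_on(69): voice 1 is free -> assigned | voices=[65 69 -]
Op 3: note_on(66): voice 2 is free -> assigned | voices=[65 69 66]
Op 4: note_on(75): all voices busy, STEAL voice 0 (pitch 65, oldest) -> assign | voices=[75 69 66]
Op 5: note_on(82): all voices busy, STEAL voice 1 (pitch 69, oldest) -> assign | voices=[75 82 66]
Op 6: note_on(71): all voices busy, STEAL voice 2 (pitch 66, oldest) -> assign | voices=[75 82 71]
Op 7: note_on(62): all voices busy, STEAL voice 0 (pitch 75, oldest) -> assign | voices=[62 82 71]
Op 8: note_on(74): all voices busy, STEAL voice 1 (pitch 82, oldest) -> assign | voices=[62 74 71]
Op 9: note_off(74): free voice 1 | voices=[62 - 71]
Op 10: note_on(81): voice 1 is free -> assigned | voices=[62 81 71]
Op 11: note_off(81): free voice 1 | voices=[62 - 71]
Op 12: note_on(73): voice 1 is free -> assigned | voices=[62 73 71]
Op 13: note_off(73): free voice 1 | voices=[62 - 71]
Op 14: note_on(76): voice 1 is free -> assigned | voices=[62 76 71]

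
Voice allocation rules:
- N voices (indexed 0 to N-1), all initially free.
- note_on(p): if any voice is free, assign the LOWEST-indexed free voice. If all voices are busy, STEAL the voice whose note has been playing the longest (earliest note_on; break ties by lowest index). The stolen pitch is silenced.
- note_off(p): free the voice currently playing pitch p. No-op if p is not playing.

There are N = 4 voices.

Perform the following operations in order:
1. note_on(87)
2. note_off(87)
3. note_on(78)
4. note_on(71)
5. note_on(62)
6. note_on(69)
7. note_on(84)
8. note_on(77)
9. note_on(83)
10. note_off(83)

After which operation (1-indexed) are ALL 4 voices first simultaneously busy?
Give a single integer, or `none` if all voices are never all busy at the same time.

Op 1: note_on(87): voice 0 is free -> assigned | voices=[87 - - -]
Op 2: note_off(87): free voice 0 | voices=[- - - -]
Op 3: note_on(78): voice 0 is free -> assigned | voices=[78 - - -]
Op 4: note_on(71): voice 1 is free -> assigned | voices=[78 71 - -]
Op 5: note_on(62): voice 2 is free -> assigned | voices=[78 71 62 -]
Op 6: note_on(69): voice 3 is free -> assigned | voices=[78 71 62 69]
Op 7: note_on(84): all voices busy, STEAL voice 0 (pitch 78, oldest) -> assign | voices=[84 71 62 69]
Op 8: note_on(77): all voices busy, STEAL voice 1 (pitch 71, oldest) -> assign | voices=[84 77 62 69]
Op 9: note_on(83): all voices busy, STEAL voice 2 (pitch 62, oldest) -> assign | voices=[84 77 83 69]
Op 10: note_off(83): free voice 2 | voices=[84 77 - 69]

Answer: 6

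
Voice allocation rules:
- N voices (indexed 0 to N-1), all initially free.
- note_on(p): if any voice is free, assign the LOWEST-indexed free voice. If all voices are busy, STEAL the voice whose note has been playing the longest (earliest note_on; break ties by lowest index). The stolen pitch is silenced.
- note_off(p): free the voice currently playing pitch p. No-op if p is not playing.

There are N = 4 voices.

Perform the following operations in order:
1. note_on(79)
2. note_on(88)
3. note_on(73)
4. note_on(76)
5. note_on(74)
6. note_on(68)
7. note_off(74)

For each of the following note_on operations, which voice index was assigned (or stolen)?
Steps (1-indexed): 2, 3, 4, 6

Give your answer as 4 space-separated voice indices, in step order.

Answer: 1 2 3 1

Derivation:
Op 1: note_on(79): voice 0 is free -> assigned | voices=[79 - - -]
Op 2: note_on(88): voice 1 is free -> assigned | voices=[79 88 - -]
Op 3: note_on(73): voice 2 is free -> assigned | voices=[79 88 73 -]
Op 4: note_on(76): voice 3 is free -> assigned | voices=[79 88 73 76]
Op 5: note_on(74): all voices busy, STEAL voice 0 (pitch 79, oldest) -> assign | voices=[74 88 73 76]
Op 6: note_on(68): all voices busy, STEAL voice 1 (pitch 88, oldest) -> assign | voices=[74 68 73 76]
Op 7: note_off(74): free voice 0 | voices=[- 68 73 76]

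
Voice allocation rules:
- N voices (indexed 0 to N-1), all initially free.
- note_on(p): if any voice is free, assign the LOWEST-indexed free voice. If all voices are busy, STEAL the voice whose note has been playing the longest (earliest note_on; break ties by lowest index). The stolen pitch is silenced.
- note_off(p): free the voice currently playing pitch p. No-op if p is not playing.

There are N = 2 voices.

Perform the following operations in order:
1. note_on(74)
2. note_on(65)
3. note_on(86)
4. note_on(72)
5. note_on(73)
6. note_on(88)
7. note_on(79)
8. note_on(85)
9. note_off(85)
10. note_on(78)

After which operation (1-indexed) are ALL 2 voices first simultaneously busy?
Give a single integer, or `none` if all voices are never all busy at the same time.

Op 1: note_on(74): voice 0 is free -> assigned | voices=[74 -]
Op 2: note_on(65): voice 1 is free -> assigned | voices=[74 65]
Op 3: note_on(86): all voices busy, STEAL voice 0 (pitch 74, oldest) -> assign | voices=[86 65]
Op 4: note_on(72): all voices busy, STEAL voice 1 (pitch 65, oldest) -> assign | voices=[86 72]
Op 5: note_on(73): all voices busy, STEAL voice 0 (pitch 86, oldest) -> assign | voices=[73 72]
Op 6: note_on(88): all voices busy, STEAL voice 1 (pitch 72, oldest) -> assign | voices=[73 88]
Op 7: note_on(79): all voices busy, STEAL voice 0 (pitch 73, oldest) -> assign | voices=[79 88]
Op 8: note_on(85): all voices busy, STEAL voice 1 (pitch 88, oldest) -> assign | voices=[79 85]
Op 9: note_off(85): free voice 1 | voices=[79 -]
Op 10: note_on(78): voice 1 is free -> assigned | voices=[79 78]

Answer: 2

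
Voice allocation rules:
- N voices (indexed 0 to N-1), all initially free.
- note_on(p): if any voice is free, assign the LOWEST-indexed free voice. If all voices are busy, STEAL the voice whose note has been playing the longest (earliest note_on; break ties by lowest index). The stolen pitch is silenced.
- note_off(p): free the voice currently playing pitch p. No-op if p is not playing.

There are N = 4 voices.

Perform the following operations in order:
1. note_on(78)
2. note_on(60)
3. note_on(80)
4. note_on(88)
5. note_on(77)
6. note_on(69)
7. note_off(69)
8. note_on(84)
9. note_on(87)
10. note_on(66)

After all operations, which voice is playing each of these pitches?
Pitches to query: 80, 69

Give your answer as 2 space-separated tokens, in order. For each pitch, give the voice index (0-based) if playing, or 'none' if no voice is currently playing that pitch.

Answer: none none

Derivation:
Op 1: note_on(78): voice 0 is free -> assigned | voices=[78 - - -]
Op 2: note_on(60): voice 1 is free -> assigned | voices=[78 60 - -]
Op 3: note_on(80): voice 2 is free -> assigned | voices=[78 60 80 -]
Op 4: note_on(88): voice 3 is free -> assigned | voices=[78 60 80 88]
Op 5: note_on(77): all voices busy, STEAL voice 0 (pitch 78, oldest) -> assign | voices=[77 60 80 88]
Op 6: note_on(69): all voices busy, STEAL voice 1 (pitch 60, oldest) -> assign | voices=[77 69 80 88]
Op 7: note_off(69): free voice 1 | voices=[77 - 80 88]
Op 8: note_on(84): voice 1 is free -> assigned | voices=[77 84 80 88]
Op 9: note_on(87): all voices busy, STEAL voice 2 (pitch 80, oldest) -> assign | voices=[77 84 87 88]
Op 10: note_on(66): all voices busy, STEAL voice 3 (pitch 88, oldest) -> assign | voices=[77 84 87 66]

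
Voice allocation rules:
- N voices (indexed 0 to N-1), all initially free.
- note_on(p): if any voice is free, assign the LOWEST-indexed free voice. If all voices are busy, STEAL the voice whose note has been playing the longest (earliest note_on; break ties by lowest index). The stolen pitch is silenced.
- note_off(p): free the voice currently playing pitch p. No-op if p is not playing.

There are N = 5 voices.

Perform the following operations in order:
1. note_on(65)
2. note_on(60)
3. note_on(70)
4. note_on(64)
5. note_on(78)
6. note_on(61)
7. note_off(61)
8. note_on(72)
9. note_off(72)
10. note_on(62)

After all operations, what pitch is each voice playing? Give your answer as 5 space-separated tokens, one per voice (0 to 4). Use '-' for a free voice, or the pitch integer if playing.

Answer: 62 60 70 64 78

Derivation:
Op 1: note_on(65): voice 0 is free -> assigned | voices=[65 - - - -]
Op 2: note_on(60): voice 1 is free -> assigned | voices=[65 60 - - -]
Op 3: note_on(70): voice 2 is free -> assigned | voices=[65 60 70 - -]
Op 4: note_on(64): voice 3 is free -> assigned | voices=[65 60 70 64 -]
Op 5: note_on(78): voice 4 is free -> assigned | voices=[65 60 70 64 78]
Op 6: note_on(61): all voices busy, STEAL voice 0 (pitch 65, oldest) -> assign | voices=[61 60 70 64 78]
Op 7: note_off(61): free voice 0 | voices=[- 60 70 64 78]
Op 8: note_on(72): voice 0 is free -> assigned | voices=[72 60 70 64 78]
Op 9: note_off(72): free voice 0 | voices=[- 60 70 64 78]
Op 10: note_on(62): voice 0 is free -> assigned | voices=[62 60 70 64 78]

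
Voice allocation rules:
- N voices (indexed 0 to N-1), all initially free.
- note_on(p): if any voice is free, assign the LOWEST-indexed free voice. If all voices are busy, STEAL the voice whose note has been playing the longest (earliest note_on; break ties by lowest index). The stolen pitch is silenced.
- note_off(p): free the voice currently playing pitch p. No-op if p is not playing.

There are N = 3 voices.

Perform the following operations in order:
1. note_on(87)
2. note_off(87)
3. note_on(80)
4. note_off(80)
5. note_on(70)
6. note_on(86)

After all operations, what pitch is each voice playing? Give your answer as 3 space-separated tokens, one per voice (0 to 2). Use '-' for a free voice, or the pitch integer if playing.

Op 1: note_on(87): voice 0 is free -> assigned | voices=[87 - -]
Op 2: note_off(87): free voice 0 | voices=[- - -]
Op 3: note_on(80): voice 0 is free -> assigned | voices=[80 - -]
Op 4: note_off(80): free voice 0 | voices=[- - -]
Op 5: note_on(70): voice 0 is free -> assigned | voices=[70 - -]
Op 6: note_on(86): voice 1 is free -> assigned | voices=[70 86 -]

Answer: 70 86 -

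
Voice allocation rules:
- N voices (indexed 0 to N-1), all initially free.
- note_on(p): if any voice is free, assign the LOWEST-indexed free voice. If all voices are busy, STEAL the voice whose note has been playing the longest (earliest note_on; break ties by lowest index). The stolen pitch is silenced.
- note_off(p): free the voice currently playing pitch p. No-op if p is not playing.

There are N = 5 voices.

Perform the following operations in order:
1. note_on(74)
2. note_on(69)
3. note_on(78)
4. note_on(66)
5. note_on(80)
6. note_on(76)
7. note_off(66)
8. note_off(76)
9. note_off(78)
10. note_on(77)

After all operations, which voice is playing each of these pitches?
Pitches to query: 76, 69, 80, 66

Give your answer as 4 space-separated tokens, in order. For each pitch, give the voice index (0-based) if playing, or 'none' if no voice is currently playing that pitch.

Op 1: note_on(74): voice 0 is free -> assigned | voices=[74 - - - -]
Op 2: note_on(69): voice 1 is free -> assigned | voices=[74 69 - - -]
Op 3: note_on(78): voice 2 is free -> assigned | voices=[74 69 78 - -]
Op 4: note_on(66): voice 3 is free -> assigned | voices=[74 69 78 66 -]
Op 5: note_on(80): voice 4 is free -> assigned | voices=[74 69 78 66 80]
Op 6: note_on(76): all voices busy, STEAL voice 0 (pitch 74, oldest) -> assign | voices=[76 69 78 66 80]
Op 7: note_off(66): free voice 3 | voices=[76 69 78 - 80]
Op 8: note_off(76): free voice 0 | voices=[- 69 78 - 80]
Op 9: note_off(78): free voice 2 | voices=[- 69 - - 80]
Op 10: note_on(77): voice 0 is free -> assigned | voices=[77 69 - - 80]

Answer: none 1 4 none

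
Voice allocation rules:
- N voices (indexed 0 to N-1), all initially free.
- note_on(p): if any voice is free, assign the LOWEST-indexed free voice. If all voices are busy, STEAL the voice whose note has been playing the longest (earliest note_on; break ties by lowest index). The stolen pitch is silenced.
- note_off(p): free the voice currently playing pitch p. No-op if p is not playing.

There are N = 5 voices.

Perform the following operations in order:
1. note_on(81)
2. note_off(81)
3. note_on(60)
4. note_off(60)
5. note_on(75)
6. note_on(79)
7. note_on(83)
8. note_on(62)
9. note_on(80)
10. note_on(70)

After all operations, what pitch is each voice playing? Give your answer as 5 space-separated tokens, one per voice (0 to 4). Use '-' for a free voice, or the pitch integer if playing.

Op 1: note_on(81): voice 0 is free -> assigned | voices=[81 - - - -]
Op 2: note_off(81): free voice 0 | voices=[- - - - -]
Op 3: note_on(60): voice 0 is free -> assigned | voices=[60 - - - -]
Op 4: note_off(60): free voice 0 | voices=[- - - - -]
Op 5: note_on(75): voice 0 is free -> assigned | voices=[75 - - - -]
Op 6: note_on(79): voice 1 is free -> assigned | voices=[75 79 - - -]
Op 7: note_on(83): voice 2 is free -> assigned | voices=[75 79 83 - -]
Op 8: note_on(62): voice 3 is free -> assigned | voices=[75 79 83 62 -]
Op 9: note_on(80): voice 4 is free -> assigned | voices=[75 79 83 62 80]
Op 10: note_on(70): all voices busy, STEAL voice 0 (pitch 75, oldest) -> assign | voices=[70 79 83 62 80]

Answer: 70 79 83 62 80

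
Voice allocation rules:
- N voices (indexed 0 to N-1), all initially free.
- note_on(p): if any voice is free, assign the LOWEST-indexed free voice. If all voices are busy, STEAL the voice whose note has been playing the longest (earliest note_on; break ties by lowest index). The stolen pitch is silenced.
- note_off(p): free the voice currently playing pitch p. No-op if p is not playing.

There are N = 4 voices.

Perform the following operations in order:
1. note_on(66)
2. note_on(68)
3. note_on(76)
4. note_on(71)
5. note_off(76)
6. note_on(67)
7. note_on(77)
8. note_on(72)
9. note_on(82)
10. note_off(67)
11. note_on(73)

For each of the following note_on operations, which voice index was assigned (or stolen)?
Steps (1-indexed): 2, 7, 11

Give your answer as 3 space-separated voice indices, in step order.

Op 1: note_on(66): voice 0 is free -> assigned | voices=[66 - - -]
Op 2: note_on(68): voice 1 is free -> assigned | voices=[66 68 - -]
Op 3: note_on(76): voice 2 is free -> assigned | voices=[66 68 76 -]
Op 4: note_on(71): voice 3 is free -> assigned | voices=[66 68 76 71]
Op 5: note_off(76): free voice 2 | voices=[66 68 - 71]
Op 6: note_on(67): voice 2 is free -> assigned | voices=[66 68 67 71]
Op 7: note_on(77): all voices busy, STEAL voice 0 (pitch 66, oldest) -> assign | voices=[77 68 67 71]
Op 8: note_on(72): all voices busy, STEAL voice 1 (pitch 68, oldest) -> assign | voices=[77 72 67 71]
Op 9: note_on(82): all voices busy, STEAL voice 3 (pitch 71, oldest) -> assign | voices=[77 72 67 82]
Op 10: note_off(67): free voice 2 | voices=[77 72 - 82]
Op 11: note_on(73): voice 2 is free -> assigned | voices=[77 72 73 82]

Answer: 1 0 2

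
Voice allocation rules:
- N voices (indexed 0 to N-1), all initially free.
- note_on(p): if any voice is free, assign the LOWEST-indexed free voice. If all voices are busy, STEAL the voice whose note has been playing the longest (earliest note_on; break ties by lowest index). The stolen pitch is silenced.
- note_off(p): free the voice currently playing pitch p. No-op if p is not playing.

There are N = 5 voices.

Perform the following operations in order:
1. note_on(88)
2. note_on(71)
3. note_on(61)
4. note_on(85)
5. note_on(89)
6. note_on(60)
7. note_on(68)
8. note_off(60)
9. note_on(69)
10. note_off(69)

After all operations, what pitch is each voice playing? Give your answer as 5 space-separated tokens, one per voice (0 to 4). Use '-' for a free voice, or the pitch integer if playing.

Op 1: note_on(88): voice 0 is free -> assigned | voices=[88 - - - -]
Op 2: note_on(71): voice 1 is free -> assigned | voices=[88 71 - - -]
Op 3: note_on(61): voice 2 is free -> assigned | voices=[88 71 61 - -]
Op 4: note_on(85): voice 3 is free -> assigned | voices=[88 71 61 85 -]
Op 5: note_on(89): voice 4 is free -> assigned | voices=[88 71 61 85 89]
Op 6: note_on(60): all voices busy, STEAL voice 0 (pitch 88, oldest) -> assign | voices=[60 71 61 85 89]
Op 7: note_on(68): all voices busy, STEAL voice 1 (pitch 71, oldest) -> assign | voices=[60 68 61 85 89]
Op 8: note_off(60): free voice 0 | voices=[- 68 61 85 89]
Op 9: note_on(69): voice 0 is free -> assigned | voices=[69 68 61 85 89]
Op 10: note_off(69): free voice 0 | voices=[- 68 61 85 89]

Answer: - 68 61 85 89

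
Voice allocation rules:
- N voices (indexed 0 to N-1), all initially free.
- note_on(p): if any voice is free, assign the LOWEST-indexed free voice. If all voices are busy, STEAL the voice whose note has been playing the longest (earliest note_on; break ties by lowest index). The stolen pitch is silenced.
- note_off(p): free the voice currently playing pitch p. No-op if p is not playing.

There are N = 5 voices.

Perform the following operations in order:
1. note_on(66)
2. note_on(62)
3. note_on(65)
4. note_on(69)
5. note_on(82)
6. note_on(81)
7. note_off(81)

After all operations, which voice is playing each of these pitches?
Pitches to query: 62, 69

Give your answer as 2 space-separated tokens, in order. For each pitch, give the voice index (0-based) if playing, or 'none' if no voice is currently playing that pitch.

Op 1: note_on(66): voice 0 is free -> assigned | voices=[66 - - - -]
Op 2: note_on(62): voice 1 is free -> assigned | voices=[66 62 - - -]
Op 3: note_on(65): voice 2 is free -> assigned | voices=[66 62 65 - -]
Op 4: note_on(69): voice 3 is free -> assigned | voices=[66 62 65 69 -]
Op 5: note_on(82): voice 4 is free -> assigned | voices=[66 62 65 69 82]
Op 6: note_on(81): all voices busy, STEAL voice 0 (pitch 66, oldest) -> assign | voices=[81 62 65 69 82]
Op 7: note_off(81): free voice 0 | voices=[- 62 65 69 82]

Answer: 1 3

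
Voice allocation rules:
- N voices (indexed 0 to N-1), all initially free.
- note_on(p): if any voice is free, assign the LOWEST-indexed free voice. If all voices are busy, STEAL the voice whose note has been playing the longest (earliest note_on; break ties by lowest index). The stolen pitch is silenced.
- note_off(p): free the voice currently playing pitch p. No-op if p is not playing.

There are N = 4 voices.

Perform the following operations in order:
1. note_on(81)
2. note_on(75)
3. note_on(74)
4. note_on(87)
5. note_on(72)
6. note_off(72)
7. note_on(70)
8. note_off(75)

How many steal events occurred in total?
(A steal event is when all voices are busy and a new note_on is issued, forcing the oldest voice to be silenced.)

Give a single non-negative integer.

Op 1: note_on(81): voice 0 is free -> assigned | voices=[81 - - -]
Op 2: note_on(75): voice 1 is free -> assigned | voices=[81 75 - -]
Op 3: note_on(74): voice 2 is free -> assigned | voices=[81 75 74 -]
Op 4: note_on(87): voice 3 is free -> assigned | voices=[81 75 74 87]
Op 5: note_on(72): all voices busy, STEAL voice 0 (pitch 81, oldest) -> assign | voices=[72 75 74 87]
Op 6: note_off(72): free voice 0 | voices=[- 75 74 87]
Op 7: note_on(70): voice 0 is free -> assigned | voices=[70 75 74 87]
Op 8: note_off(75): free voice 1 | voices=[70 - 74 87]

Answer: 1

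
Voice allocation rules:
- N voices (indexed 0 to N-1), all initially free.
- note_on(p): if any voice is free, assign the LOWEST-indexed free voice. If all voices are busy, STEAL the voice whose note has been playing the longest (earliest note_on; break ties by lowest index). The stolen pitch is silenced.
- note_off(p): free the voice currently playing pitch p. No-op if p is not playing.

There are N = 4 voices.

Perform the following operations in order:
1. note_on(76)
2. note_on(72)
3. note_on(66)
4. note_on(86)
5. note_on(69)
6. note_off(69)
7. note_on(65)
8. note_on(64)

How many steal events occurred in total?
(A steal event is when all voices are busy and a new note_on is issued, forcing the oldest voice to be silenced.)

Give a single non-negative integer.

Op 1: note_on(76): voice 0 is free -> assigned | voices=[76 - - -]
Op 2: note_on(72): voice 1 is free -> assigned | voices=[76 72 - -]
Op 3: note_on(66): voice 2 is free -> assigned | voices=[76 72 66 -]
Op 4: note_on(86): voice 3 is free -> assigned | voices=[76 72 66 86]
Op 5: note_on(69): all voices busy, STEAL voice 0 (pitch 76, oldest) -> assign | voices=[69 72 66 86]
Op 6: note_off(69): free voice 0 | voices=[- 72 66 86]
Op 7: note_on(65): voice 0 is free -> assigned | voices=[65 72 66 86]
Op 8: note_on(64): all voices busy, STEAL voice 1 (pitch 72, oldest) -> assign | voices=[65 64 66 86]

Answer: 2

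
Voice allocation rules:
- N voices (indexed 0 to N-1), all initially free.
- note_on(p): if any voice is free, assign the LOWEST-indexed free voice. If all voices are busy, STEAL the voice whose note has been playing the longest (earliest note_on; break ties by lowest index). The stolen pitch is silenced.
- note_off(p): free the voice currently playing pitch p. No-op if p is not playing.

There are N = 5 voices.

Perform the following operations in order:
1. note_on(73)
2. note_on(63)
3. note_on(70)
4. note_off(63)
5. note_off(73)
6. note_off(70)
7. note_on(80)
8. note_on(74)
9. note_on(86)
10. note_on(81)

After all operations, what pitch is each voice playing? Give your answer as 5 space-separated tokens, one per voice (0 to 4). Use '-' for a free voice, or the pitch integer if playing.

Answer: 80 74 86 81 -

Derivation:
Op 1: note_on(73): voice 0 is free -> assigned | voices=[73 - - - -]
Op 2: note_on(63): voice 1 is free -> assigned | voices=[73 63 - - -]
Op 3: note_on(70): voice 2 is free -> assigned | voices=[73 63 70 - -]
Op 4: note_off(63): free voice 1 | voices=[73 - 70 - -]
Op 5: note_off(73): free voice 0 | voices=[- - 70 - -]
Op 6: note_off(70): free voice 2 | voices=[- - - - -]
Op 7: note_on(80): voice 0 is free -> assigned | voices=[80 - - - -]
Op 8: note_on(74): voice 1 is free -> assigned | voices=[80 74 - - -]
Op 9: note_on(86): voice 2 is free -> assigned | voices=[80 74 86 - -]
Op 10: note_on(81): voice 3 is free -> assigned | voices=[80 74 86 81 -]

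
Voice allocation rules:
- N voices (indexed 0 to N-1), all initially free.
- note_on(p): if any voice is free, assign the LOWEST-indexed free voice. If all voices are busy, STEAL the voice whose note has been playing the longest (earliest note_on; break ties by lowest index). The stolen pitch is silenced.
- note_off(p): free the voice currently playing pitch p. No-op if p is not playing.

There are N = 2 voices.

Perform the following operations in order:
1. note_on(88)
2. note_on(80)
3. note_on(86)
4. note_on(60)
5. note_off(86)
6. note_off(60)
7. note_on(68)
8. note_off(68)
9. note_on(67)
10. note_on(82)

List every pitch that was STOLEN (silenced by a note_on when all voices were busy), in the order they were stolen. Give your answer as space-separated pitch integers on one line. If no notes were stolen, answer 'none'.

Answer: 88 80

Derivation:
Op 1: note_on(88): voice 0 is free -> assigned | voices=[88 -]
Op 2: note_on(80): voice 1 is free -> assigned | voices=[88 80]
Op 3: note_on(86): all voices busy, STEAL voice 0 (pitch 88, oldest) -> assign | voices=[86 80]
Op 4: note_on(60): all voices busy, STEAL voice 1 (pitch 80, oldest) -> assign | voices=[86 60]
Op 5: note_off(86): free voice 0 | voices=[- 60]
Op 6: note_off(60): free voice 1 | voices=[- -]
Op 7: note_on(68): voice 0 is free -> assigned | voices=[68 -]
Op 8: note_off(68): free voice 0 | voices=[- -]
Op 9: note_on(67): voice 0 is free -> assigned | voices=[67 -]
Op 10: note_on(82): voice 1 is free -> assigned | voices=[67 82]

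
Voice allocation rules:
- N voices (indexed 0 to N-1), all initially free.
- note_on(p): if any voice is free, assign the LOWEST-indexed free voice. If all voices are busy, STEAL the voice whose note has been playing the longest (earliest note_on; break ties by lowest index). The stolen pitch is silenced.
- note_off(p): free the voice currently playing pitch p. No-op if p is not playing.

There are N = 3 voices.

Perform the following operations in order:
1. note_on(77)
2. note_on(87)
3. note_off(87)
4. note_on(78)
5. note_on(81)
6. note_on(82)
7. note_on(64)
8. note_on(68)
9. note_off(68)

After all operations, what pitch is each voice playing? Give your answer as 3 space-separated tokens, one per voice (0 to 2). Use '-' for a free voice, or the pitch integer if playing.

Answer: 82 64 -

Derivation:
Op 1: note_on(77): voice 0 is free -> assigned | voices=[77 - -]
Op 2: note_on(87): voice 1 is free -> assigned | voices=[77 87 -]
Op 3: note_off(87): free voice 1 | voices=[77 - -]
Op 4: note_on(78): voice 1 is free -> assigned | voices=[77 78 -]
Op 5: note_on(81): voice 2 is free -> assigned | voices=[77 78 81]
Op 6: note_on(82): all voices busy, STEAL voice 0 (pitch 77, oldest) -> assign | voices=[82 78 81]
Op 7: note_on(64): all voices busy, STEAL voice 1 (pitch 78, oldest) -> assign | voices=[82 64 81]
Op 8: note_on(68): all voices busy, STEAL voice 2 (pitch 81, oldest) -> assign | voices=[82 64 68]
Op 9: note_off(68): free voice 2 | voices=[82 64 -]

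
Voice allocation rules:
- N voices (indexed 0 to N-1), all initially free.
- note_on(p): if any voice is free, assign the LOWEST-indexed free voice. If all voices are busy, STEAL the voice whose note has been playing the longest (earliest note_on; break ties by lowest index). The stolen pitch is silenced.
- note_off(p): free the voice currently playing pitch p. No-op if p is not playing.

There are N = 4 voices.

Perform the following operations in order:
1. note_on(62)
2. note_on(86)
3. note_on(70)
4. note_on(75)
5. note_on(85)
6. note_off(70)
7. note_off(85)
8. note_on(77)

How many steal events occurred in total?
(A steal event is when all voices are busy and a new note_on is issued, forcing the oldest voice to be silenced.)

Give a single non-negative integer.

Answer: 1

Derivation:
Op 1: note_on(62): voice 0 is free -> assigned | voices=[62 - - -]
Op 2: note_on(86): voice 1 is free -> assigned | voices=[62 86 - -]
Op 3: note_on(70): voice 2 is free -> assigned | voices=[62 86 70 -]
Op 4: note_on(75): voice 3 is free -> assigned | voices=[62 86 70 75]
Op 5: note_on(85): all voices busy, STEAL voice 0 (pitch 62, oldest) -> assign | voices=[85 86 70 75]
Op 6: note_off(70): free voice 2 | voices=[85 86 - 75]
Op 7: note_off(85): free voice 0 | voices=[- 86 - 75]
Op 8: note_on(77): voice 0 is free -> assigned | voices=[77 86 - 75]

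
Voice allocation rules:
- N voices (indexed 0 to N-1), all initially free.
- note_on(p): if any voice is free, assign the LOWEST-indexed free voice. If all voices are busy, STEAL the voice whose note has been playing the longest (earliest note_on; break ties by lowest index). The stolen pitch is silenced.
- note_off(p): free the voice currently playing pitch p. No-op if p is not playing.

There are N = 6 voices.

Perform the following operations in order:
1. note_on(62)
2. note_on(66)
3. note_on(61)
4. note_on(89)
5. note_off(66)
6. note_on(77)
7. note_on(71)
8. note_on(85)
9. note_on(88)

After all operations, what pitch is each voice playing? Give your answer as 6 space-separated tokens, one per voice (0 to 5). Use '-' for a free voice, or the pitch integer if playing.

Op 1: note_on(62): voice 0 is free -> assigned | voices=[62 - - - - -]
Op 2: note_on(66): voice 1 is free -> assigned | voices=[62 66 - - - -]
Op 3: note_on(61): voice 2 is free -> assigned | voices=[62 66 61 - - -]
Op 4: note_on(89): voice 3 is free -> assigned | voices=[62 66 61 89 - -]
Op 5: note_off(66): free voice 1 | voices=[62 - 61 89 - -]
Op 6: note_on(77): voice 1 is free -> assigned | voices=[62 77 61 89 - -]
Op 7: note_on(71): voice 4 is free -> assigned | voices=[62 77 61 89 71 -]
Op 8: note_on(85): voice 5 is free -> assigned | voices=[62 77 61 89 71 85]
Op 9: note_on(88): all voices busy, STEAL voice 0 (pitch 62, oldest) -> assign | voices=[88 77 61 89 71 85]

Answer: 88 77 61 89 71 85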